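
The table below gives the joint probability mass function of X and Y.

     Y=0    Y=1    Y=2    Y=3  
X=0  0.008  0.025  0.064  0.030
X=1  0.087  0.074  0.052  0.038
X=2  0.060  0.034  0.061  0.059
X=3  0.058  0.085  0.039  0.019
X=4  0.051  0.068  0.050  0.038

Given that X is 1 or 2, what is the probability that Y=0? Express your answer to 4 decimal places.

0.3161

P(X=1) = 0.087 + 0.074 + 0.052 + 0.038 = 0.251.
P(X=2) = 0.060 + 0.034 + 0.061 + 0.059 = 0.214.
P(X ∈ {1, 2}) = 0.251 + 0.214 = 0.465; P(Y=0, X ∈ {1, 2}) = 0.087 + 0.060 = 0.147.
P(Y=0 | X ∈ {1, 2}) = 0.147/0.465 = 0.3161.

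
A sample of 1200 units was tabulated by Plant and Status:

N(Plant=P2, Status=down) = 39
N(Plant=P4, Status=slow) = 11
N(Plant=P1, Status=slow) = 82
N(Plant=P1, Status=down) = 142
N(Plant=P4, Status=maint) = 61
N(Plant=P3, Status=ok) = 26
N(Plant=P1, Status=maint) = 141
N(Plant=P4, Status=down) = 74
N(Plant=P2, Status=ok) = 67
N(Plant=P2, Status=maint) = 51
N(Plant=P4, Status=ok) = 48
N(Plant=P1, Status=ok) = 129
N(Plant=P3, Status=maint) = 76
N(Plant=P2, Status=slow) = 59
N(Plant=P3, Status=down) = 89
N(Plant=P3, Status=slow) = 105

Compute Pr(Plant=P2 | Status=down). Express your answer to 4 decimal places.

Total with Status=down: 142 + 39 + 89 + 74 = 344.
P(Plant=P2 | Status=down) = 39/344 = 0.1134.

0.1134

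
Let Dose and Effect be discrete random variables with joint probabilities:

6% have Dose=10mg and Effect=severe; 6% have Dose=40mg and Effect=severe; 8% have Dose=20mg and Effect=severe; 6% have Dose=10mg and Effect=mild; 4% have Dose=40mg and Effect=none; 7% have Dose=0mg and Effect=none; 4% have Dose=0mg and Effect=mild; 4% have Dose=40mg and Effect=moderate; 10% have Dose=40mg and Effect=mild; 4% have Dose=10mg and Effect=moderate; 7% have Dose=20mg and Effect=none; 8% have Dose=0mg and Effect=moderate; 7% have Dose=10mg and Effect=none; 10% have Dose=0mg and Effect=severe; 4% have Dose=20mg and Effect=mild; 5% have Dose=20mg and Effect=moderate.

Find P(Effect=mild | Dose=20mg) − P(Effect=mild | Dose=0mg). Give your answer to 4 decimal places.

P(Dose=20mg) = 0.07 + 0.04 + 0.05 + 0.08 = 0.24; P(Effect=mild | Dose=20mg) = 0.04/0.24 = 0.16667.
P(Dose=0mg) = 0.07 + 0.04 + 0.08 + 0.10 = 0.29; P(Effect=mild | Dose=0mg) = 0.04/0.29 = 0.13793.
Difference = 0.0287.

0.0287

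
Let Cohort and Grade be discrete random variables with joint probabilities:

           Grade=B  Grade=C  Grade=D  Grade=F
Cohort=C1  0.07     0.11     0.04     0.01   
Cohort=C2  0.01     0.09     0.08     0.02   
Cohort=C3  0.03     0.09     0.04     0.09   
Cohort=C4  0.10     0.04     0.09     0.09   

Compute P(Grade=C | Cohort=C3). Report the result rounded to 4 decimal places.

0.3600

P(Cohort=C3) = 0.03 + 0.09 + 0.04 + 0.09 = 0.25.
P(Grade=C | Cohort=C3) = 0.09/0.25 = 0.3600.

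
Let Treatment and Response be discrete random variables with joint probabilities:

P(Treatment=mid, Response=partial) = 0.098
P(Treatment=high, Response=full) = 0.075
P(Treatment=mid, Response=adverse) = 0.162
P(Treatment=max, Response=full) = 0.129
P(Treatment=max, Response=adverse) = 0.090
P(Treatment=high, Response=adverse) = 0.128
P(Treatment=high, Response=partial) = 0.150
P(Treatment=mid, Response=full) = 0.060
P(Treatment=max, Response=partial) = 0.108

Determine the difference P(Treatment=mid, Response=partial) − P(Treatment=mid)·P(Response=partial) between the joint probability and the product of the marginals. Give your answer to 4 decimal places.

-0.0159

P(Treatment=mid) = 0.098 + 0.060 + 0.162 = 0.320.
P(Response=partial) = 0.098 + 0.150 + 0.108 = 0.356.
P(Treatment=mid, Response=partial) − P(Treatment=mid)P(Response=partial) = 0.098 − 0.320×0.356 = -0.0159.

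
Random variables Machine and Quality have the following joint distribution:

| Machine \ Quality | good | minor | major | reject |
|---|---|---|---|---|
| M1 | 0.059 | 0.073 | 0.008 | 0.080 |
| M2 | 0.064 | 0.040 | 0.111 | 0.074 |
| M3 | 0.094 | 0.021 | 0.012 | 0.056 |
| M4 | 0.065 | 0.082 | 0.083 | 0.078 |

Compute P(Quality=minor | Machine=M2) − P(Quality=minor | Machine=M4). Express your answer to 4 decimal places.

-0.1278

P(Machine=M2) = 0.064 + 0.040 + 0.111 + 0.074 = 0.289; P(Quality=minor | Machine=M2) = 0.040/0.289 = 0.13841.
P(Machine=M4) = 0.065 + 0.082 + 0.083 + 0.078 = 0.308; P(Quality=minor | Machine=M4) = 0.082/0.308 = 0.26623.
Difference = -0.1278.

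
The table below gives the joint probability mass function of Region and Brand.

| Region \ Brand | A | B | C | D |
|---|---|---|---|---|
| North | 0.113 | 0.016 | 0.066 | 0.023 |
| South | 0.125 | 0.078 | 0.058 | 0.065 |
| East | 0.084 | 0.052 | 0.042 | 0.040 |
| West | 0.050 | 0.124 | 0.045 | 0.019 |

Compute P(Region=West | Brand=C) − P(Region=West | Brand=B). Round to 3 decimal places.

-0.246

P(Brand=C) = 0.066 + 0.058 + 0.042 + 0.045 = 0.211; P(Region=West | Brand=C) = 0.045/0.211 = 0.2133.
P(Brand=B) = 0.016 + 0.078 + 0.052 + 0.124 = 0.270; P(Region=West | Brand=B) = 0.124/0.270 = 0.4593.
Difference = -0.246.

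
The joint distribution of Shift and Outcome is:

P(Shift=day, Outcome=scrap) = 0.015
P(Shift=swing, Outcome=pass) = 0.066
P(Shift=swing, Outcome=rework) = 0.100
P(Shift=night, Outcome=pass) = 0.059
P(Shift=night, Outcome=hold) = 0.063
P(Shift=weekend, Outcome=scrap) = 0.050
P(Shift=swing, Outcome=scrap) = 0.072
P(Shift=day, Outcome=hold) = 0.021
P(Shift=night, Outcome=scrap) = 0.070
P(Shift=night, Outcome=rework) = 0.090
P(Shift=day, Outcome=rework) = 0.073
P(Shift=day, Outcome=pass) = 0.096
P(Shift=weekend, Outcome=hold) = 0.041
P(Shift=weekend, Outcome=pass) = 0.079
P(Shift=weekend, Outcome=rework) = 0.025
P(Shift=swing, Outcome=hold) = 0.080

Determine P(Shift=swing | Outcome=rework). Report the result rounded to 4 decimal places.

0.3472

P(Outcome=rework) = 0.073 + 0.100 + 0.090 + 0.025 = 0.288.
P(Shift=swing | Outcome=rework) = 0.100/0.288 = 0.3472.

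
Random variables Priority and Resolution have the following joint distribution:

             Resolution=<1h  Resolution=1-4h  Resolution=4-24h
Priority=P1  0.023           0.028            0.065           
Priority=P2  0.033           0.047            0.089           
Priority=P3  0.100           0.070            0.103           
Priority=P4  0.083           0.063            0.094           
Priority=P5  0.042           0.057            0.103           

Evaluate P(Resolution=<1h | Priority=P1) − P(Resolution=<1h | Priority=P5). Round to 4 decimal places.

P(Priority=P1) = 0.023 + 0.028 + 0.065 = 0.116; P(Resolution=<1h | Priority=P1) = 0.023/0.116 = 0.19828.
P(Priority=P5) = 0.042 + 0.057 + 0.103 = 0.202; P(Resolution=<1h | Priority=P5) = 0.042/0.202 = 0.20792.
Difference = -0.0096.

-0.0096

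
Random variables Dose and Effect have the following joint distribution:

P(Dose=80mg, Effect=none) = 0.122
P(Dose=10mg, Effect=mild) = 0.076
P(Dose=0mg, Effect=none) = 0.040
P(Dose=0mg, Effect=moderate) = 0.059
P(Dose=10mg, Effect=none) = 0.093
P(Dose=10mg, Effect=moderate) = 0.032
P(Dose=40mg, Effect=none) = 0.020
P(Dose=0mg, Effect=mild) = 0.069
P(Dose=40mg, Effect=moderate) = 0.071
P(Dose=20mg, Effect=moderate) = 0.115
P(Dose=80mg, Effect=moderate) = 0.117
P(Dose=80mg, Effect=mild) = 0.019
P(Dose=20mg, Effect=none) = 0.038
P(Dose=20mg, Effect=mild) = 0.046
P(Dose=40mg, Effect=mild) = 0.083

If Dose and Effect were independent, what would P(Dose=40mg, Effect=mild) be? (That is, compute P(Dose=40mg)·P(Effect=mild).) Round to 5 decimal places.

0.05098

P(Dose=40mg) = 0.020 + 0.083 + 0.071 = 0.174.
P(Effect=mild) = 0.069 + 0.076 + 0.046 + 0.083 + 0.019 = 0.293.
Product: 0.174 × 0.293 = 0.05098.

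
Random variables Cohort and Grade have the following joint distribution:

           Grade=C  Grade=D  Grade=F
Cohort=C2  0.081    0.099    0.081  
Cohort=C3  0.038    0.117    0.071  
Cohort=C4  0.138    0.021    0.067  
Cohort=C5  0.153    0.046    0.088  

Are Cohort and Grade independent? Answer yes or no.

no

P(Cohort=C3) = 0.226 and P(Grade=C) = 0.410, so their product is 0.09266, but P(Cohort=C3, Grade=C) = 0.038. Since these differ, Cohort and Grade are not independent.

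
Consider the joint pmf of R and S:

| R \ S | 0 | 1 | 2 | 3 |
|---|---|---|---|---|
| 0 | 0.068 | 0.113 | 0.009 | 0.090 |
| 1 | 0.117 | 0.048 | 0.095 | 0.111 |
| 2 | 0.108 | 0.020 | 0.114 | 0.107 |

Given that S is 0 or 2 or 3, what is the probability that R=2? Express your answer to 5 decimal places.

0.40171

P(S=0) = 0.068 + 0.117 + 0.108 = 0.293.
P(S=2) = 0.009 + 0.095 + 0.114 = 0.218.
P(S=3) = 0.090 + 0.111 + 0.107 = 0.308.
P(S ∈ {0, 2, 3}) = 0.293 + 0.218 + 0.308 = 0.819; P(R=2, S ∈ {0, 2, 3}) = 0.108 + 0.114 + 0.107 = 0.329.
P(R=2 | S ∈ {0, 2, 3}) = 0.329/0.819 = 0.40171.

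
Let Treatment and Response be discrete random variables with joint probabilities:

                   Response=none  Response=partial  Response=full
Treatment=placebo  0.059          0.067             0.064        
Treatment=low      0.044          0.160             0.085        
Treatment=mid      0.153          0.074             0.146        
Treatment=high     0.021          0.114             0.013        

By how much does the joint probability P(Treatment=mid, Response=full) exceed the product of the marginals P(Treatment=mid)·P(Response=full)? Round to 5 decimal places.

P(Treatment=mid) = 0.153 + 0.074 + 0.146 = 0.373.
P(Response=full) = 0.064 + 0.085 + 0.146 + 0.013 = 0.308.
P(Treatment=mid, Response=full) − P(Treatment=mid)P(Response=full) = 0.146 − 0.373×0.308 = 0.03112.

0.03112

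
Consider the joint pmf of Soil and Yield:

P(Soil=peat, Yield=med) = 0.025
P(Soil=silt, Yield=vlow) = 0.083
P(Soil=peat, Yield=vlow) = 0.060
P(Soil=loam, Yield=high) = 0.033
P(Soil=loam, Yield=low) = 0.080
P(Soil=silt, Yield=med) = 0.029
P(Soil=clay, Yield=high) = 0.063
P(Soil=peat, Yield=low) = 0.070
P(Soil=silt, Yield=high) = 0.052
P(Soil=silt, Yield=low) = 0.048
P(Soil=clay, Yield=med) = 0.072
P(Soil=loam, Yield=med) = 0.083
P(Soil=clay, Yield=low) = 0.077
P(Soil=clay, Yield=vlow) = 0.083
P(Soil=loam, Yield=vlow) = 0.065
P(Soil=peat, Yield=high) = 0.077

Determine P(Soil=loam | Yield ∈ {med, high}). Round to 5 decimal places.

P(Yield=med) = 0.083 + 0.072 + 0.029 + 0.025 = 0.209.
P(Yield=high) = 0.033 + 0.063 + 0.052 + 0.077 = 0.225.
P(Yield ∈ {med, high}) = 0.209 + 0.225 = 0.434; P(Soil=loam, Yield ∈ {med, high}) = 0.083 + 0.033 = 0.116.
P(Soil=loam | Yield ∈ {med, high}) = 0.116/0.434 = 0.26728.

0.26728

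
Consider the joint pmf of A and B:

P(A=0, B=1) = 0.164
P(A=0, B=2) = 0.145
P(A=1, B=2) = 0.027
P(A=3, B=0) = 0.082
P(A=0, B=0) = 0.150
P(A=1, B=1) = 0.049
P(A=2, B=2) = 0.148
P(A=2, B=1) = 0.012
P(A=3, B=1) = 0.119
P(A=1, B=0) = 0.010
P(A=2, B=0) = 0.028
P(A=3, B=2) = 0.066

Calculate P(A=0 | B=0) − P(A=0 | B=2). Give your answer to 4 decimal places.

0.1799

P(B=0) = 0.150 + 0.010 + 0.028 + 0.082 = 0.270; P(A=0 | B=0) = 0.150/0.270 = 0.55556.
P(B=2) = 0.145 + 0.027 + 0.148 + 0.066 = 0.386; P(A=0 | B=2) = 0.145/0.386 = 0.37565.
Difference = 0.1799.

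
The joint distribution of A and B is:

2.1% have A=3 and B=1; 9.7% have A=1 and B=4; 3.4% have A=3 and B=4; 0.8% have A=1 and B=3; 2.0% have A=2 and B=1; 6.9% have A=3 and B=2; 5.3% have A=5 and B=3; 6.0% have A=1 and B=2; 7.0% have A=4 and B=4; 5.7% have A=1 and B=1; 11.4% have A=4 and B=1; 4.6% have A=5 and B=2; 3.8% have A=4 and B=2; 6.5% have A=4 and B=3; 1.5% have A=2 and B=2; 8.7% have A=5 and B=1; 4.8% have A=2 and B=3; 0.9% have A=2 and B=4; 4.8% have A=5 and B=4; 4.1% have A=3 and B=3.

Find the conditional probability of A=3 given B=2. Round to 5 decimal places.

P(B=2) = 0.060 + 0.015 + 0.069 + 0.038 + 0.046 = 0.228.
P(A=3 | B=2) = 0.069/0.228 = 0.30263.

0.30263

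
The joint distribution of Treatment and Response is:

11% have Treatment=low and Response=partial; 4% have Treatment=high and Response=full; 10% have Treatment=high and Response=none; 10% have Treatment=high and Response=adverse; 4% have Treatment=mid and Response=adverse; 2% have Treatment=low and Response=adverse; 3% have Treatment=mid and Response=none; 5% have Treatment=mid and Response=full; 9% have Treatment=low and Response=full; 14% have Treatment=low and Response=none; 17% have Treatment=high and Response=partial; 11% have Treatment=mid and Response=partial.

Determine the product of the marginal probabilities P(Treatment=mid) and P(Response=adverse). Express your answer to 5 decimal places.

0.03680

P(Treatment=mid) = 0.03 + 0.11 + 0.05 + 0.04 = 0.23.
P(Response=adverse) = 0.02 + 0.04 + 0.10 = 0.16.
Product: 0.23 × 0.16 = 0.03680.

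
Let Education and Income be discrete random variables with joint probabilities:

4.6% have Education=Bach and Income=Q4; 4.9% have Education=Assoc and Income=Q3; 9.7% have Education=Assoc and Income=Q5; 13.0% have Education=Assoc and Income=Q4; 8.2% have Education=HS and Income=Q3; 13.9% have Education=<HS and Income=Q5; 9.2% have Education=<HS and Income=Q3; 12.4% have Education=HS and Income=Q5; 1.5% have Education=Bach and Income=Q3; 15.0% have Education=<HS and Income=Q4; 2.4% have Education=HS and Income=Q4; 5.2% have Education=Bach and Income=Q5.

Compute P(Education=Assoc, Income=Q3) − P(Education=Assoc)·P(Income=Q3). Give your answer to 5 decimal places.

-0.01669

P(Education=Assoc) = 0.049 + 0.130 + 0.097 = 0.276.
P(Income=Q3) = 0.092 + 0.082 + 0.049 + 0.015 = 0.238.
P(Education=Assoc, Income=Q3) − P(Education=Assoc)P(Income=Q3) = 0.049 − 0.276×0.238 = -0.01669.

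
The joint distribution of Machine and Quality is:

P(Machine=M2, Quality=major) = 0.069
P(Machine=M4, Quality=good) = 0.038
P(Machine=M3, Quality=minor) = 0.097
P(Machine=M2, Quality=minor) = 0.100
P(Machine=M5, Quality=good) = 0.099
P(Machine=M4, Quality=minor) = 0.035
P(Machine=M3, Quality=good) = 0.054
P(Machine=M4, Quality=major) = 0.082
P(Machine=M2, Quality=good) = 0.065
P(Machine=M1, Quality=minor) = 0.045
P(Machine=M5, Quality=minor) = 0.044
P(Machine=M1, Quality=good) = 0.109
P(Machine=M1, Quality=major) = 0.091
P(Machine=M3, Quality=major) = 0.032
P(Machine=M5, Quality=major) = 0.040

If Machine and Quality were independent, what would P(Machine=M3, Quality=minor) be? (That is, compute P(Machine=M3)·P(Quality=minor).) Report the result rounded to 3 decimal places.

P(Machine=M3) = 0.054 + 0.097 + 0.032 = 0.183.
P(Quality=minor) = 0.045 + 0.100 + 0.097 + 0.035 + 0.044 = 0.321.
Product: 0.183 × 0.321 = 0.059.

0.059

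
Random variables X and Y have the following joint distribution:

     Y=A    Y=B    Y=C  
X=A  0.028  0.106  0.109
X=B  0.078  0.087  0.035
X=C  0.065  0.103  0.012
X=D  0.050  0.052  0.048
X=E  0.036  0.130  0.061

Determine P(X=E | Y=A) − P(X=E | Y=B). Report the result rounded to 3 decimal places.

-0.132

P(Y=A) = 0.028 + 0.078 + 0.065 + 0.050 + 0.036 = 0.257; P(X=E | Y=A) = 0.036/0.257 = 0.1401.
P(Y=B) = 0.106 + 0.087 + 0.103 + 0.052 + 0.130 = 0.478; P(X=E | Y=B) = 0.130/0.478 = 0.2720.
Difference = -0.132.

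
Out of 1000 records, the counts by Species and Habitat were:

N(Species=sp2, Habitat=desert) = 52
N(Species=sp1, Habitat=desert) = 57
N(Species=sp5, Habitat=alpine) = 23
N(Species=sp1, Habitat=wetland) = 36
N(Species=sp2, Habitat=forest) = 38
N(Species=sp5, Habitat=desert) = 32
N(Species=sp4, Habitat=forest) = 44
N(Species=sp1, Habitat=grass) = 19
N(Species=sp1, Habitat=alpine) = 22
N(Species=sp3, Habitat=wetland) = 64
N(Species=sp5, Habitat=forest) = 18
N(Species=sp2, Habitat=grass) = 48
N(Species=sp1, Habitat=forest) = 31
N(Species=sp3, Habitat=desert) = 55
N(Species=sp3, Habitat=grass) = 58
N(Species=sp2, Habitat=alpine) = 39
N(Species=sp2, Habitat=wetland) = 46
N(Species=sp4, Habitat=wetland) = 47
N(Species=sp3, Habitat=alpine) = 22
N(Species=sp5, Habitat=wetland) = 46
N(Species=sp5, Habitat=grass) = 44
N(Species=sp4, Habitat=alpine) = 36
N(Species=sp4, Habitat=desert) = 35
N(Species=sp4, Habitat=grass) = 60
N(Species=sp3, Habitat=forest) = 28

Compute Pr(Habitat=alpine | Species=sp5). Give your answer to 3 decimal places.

0.141

Total with Species=sp5: 18 + 44 + 46 + 32 + 23 = 163.
P(Habitat=alpine | Species=sp5) = 23/163 = 0.141.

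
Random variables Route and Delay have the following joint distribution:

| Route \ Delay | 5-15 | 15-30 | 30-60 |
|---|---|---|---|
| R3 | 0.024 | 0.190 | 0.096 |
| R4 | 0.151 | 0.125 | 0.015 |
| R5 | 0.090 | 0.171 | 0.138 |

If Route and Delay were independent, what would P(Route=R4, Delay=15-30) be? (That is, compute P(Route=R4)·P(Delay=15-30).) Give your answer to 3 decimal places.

0.141

P(Route=R4) = 0.151 + 0.125 + 0.015 = 0.291.
P(Delay=15-30) = 0.190 + 0.125 + 0.171 = 0.486.
Product: 0.291 × 0.486 = 0.141.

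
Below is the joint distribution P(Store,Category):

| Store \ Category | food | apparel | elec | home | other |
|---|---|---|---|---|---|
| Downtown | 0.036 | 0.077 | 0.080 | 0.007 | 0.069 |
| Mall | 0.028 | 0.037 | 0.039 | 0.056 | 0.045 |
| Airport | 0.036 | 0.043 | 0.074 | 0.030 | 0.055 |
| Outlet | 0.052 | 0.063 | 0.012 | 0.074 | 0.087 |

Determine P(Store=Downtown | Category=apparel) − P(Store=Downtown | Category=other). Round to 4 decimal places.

P(Category=apparel) = 0.077 + 0.037 + 0.043 + 0.063 = 0.220; P(Store=Downtown | Category=apparel) = 0.077/0.220 = 0.35000.
P(Category=other) = 0.069 + 0.045 + 0.055 + 0.087 = 0.256; P(Store=Downtown | Category=other) = 0.069/0.256 = 0.26953.
Difference = 0.0805.

0.0805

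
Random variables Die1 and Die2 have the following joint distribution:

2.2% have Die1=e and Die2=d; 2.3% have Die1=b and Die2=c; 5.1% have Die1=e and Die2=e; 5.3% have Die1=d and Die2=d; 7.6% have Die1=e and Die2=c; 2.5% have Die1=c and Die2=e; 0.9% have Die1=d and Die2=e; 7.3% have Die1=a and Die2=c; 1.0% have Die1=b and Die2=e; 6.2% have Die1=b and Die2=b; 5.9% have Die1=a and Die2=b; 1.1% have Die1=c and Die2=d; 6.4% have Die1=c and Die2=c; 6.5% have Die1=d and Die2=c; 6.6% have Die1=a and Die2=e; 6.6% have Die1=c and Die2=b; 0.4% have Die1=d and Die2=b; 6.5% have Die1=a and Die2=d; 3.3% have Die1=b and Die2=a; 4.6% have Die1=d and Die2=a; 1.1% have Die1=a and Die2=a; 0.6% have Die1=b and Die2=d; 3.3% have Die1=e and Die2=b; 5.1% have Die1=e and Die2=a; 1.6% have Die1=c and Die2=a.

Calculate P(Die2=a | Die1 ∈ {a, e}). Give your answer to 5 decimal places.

0.12229

P(Die1=a) = 0.011 + 0.059 + 0.073 + 0.065 + 0.066 = 0.274.
P(Die1=e) = 0.051 + 0.033 + 0.076 + 0.022 + 0.051 = 0.233.
P(Die1 ∈ {a, e}) = 0.274 + 0.233 = 0.507; P(Die2=a, Die1 ∈ {a, e}) = 0.011 + 0.051 = 0.062.
P(Die2=a | Die1 ∈ {a, e}) = 0.062/0.507 = 0.12229.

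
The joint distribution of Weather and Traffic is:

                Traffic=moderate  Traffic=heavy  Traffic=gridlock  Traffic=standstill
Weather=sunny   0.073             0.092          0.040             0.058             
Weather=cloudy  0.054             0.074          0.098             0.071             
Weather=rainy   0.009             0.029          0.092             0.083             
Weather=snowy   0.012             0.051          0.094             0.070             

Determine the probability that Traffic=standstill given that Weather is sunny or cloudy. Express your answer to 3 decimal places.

P(Weather=sunny) = 0.073 + 0.092 + 0.040 + 0.058 = 0.263.
P(Weather=cloudy) = 0.054 + 0.074 + 0.098 + 0.071 = 0.297.
P(Weather ∈ {sunny, cloudy}) = 0.263 + 0.297 = 0.560; P(Traffic=standstill, Weather ∈ {sunny, cloudy}) = 0.058 + 0.071 = 0.129.
P(Traffic=standstill | Weather ∈ {sunny, cloudy}) = 0.129/0.560 = 0.230.

0.230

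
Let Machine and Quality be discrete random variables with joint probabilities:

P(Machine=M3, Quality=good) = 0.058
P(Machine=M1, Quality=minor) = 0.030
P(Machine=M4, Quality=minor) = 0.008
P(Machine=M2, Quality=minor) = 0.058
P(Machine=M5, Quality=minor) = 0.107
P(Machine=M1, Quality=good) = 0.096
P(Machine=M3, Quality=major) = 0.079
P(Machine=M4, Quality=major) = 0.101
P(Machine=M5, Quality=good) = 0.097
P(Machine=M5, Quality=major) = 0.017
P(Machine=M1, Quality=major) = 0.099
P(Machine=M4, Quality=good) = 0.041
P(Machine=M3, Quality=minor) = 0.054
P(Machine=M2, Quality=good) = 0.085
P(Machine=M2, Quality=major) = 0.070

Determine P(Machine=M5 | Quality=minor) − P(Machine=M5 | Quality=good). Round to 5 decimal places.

P(Quality=minor) = 0.030 + 0.058 + 0.054 + 0.008 + 0.107 = 0.257; P(Machine=M5 | Quality=minor) = 0.107/0.257 = 0.416342.
P(Quality=good) = 0.096 + 0.085 + 0.058 + 0.041 + 0.097 = 0.377; P(Machine=M5 | Quality=good) = 0.097/0.377 = 0.257294.
Difference = 0.15905.

0.15905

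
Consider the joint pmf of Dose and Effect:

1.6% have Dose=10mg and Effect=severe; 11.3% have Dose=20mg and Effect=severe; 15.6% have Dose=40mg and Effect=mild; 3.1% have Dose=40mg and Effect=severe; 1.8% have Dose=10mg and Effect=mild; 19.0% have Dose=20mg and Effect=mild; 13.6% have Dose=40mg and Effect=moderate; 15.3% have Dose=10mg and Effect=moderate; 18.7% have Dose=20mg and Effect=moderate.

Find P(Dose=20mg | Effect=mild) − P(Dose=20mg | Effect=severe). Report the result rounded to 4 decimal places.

P(Effect=mild) = 0.018 + 0.190 + 0.156 = 0.364; P(Dose=20mg | Effect=mild) = 0.190/0.364 = 0.52198.
P(Effect=severe) = 0.016 + 0.113 + 0.031 = 0.160; P(Dose=20mg | Effect=severe) = 0.113/0.160 = 0.70625.
Difference = -0.1843.

-0.1843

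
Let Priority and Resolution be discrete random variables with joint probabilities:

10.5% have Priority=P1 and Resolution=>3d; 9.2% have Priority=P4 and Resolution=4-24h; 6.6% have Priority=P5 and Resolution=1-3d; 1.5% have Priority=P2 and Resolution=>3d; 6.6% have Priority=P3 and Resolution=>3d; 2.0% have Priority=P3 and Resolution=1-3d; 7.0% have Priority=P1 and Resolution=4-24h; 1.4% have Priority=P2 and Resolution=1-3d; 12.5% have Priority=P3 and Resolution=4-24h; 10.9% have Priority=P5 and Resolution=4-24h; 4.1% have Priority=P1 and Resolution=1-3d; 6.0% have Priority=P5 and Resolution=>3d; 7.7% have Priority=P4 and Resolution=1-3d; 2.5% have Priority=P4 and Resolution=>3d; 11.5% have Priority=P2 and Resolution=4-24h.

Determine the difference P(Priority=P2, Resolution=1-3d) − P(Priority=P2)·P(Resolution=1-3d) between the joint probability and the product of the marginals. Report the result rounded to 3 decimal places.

P(Priority=P2) = 0.115 + 0.014 + 0.015 = 0.144.
P(Resolution=1-3d) = 0.041 + 0.014 + 0.020 + 0.077 + 0.066 = 0.218.
P(Priority=P2, Resolution=1-3d) − P(Priority=P2)P(Resolution=1-3d) = 0.014 − 0.144×0.218 = -0.017.

-0.017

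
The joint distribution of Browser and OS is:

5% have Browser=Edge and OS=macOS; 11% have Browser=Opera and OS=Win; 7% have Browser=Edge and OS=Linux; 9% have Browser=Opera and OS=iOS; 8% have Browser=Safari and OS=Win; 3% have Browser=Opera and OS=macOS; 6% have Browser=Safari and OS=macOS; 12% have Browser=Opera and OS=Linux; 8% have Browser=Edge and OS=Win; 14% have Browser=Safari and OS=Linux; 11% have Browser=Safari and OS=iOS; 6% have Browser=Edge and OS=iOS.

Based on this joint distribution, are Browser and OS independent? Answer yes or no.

no

P(Browser=Safari) = 0.39 and P(OS=Win) = 0.27, so their product is 0.1053, but P(Browser=Safari, OS=Win) = 0.08. Since these differ, Browser and OS are not independent.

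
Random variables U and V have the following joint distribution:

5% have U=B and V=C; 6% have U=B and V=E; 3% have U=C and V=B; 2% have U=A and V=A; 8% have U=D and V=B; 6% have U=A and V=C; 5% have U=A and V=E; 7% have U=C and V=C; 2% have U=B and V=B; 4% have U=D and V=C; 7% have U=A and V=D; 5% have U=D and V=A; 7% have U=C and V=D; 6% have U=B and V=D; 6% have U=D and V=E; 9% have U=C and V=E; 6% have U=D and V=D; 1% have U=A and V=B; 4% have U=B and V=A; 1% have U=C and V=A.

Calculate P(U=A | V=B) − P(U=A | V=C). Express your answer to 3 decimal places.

-0.201

P(V=B) = 0.01 + 0.02 + 0.03 + 0.08 = 0.14; P(U=A | V=B) = 0.01/0.14 = 0.0714.
P(V=C) = 0.06 + 0.05 + 0.07 + 0.04 = 0.22; P(U=A | V=C) = 0.06/0.22 = 0.2727.
Difference = -0.201.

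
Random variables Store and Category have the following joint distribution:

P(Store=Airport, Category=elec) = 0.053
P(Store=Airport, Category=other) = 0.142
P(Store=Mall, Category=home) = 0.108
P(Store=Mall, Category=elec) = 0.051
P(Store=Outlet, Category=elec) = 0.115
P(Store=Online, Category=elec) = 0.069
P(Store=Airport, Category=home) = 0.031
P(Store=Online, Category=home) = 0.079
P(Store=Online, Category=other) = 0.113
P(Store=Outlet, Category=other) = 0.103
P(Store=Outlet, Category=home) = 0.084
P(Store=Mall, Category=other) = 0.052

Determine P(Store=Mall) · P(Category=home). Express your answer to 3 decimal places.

P(Store=Mall) = 0.051 + 0.108 + 0.052 = 0.211.
P(Category=home) = 0.108 + 0.031 + 0.084 + 0.079 = 0.302.
Product: 0.211 × 0.302 = 0.064.

0.064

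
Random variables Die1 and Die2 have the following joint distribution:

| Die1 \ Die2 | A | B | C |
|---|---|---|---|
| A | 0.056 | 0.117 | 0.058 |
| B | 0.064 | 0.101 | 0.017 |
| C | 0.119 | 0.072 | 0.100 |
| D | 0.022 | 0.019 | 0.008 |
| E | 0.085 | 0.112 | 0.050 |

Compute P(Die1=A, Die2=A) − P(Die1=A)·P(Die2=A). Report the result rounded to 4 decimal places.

P(Die1=A) = 0.056 + 0.117 + 0.058 = 0.231.
P(Die2=A) = 0.056 + 0.064 + 0.119 + 0.022 + 0.085 = 0.346.
P(Die1=A, Die2=A) − P(Die1=A)P(Die2=A) = 0.056 − 0.231×0.346 = -0.0239.

-0.0239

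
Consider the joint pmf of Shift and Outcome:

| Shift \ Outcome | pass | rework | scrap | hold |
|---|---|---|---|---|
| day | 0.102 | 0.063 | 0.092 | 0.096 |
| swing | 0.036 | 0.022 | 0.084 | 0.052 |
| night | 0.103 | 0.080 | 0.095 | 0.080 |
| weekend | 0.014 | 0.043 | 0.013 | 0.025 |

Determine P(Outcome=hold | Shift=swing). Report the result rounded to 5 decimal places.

0.26804

P(Shift=swing) = 0.036 + 0.022 + 0.084 + 0.052 = 0.194.
P(Outcome=hold | Shift=swing) = 0.052/0.194 = 0.26804.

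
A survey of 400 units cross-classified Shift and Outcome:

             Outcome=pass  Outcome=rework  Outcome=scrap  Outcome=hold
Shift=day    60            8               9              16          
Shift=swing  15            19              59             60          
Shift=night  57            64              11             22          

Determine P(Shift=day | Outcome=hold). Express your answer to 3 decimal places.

Total with Outcome=hold: 16 + 60 + 22 = 98.
P(Shift=day | Outcome=hold) = 16/98 = 0.163.

0.163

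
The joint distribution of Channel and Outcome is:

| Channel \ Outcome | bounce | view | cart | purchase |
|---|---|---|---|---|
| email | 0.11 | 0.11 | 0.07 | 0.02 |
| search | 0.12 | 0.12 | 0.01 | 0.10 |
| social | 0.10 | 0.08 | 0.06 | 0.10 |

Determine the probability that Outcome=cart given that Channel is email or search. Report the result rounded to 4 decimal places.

P(Channel=email) = 0.11 + 0.11 + 0.07 + 0.02 = 0.31.
P(Channel=search) = 0.12 + 0.12 + 0.01 + 0.10 = 0.35.
P(Channel ∈ {email, search}) = 0.31 + 0.35 = 0.66; P(Outcome=cart, Channel ∈ {email, search}) = 0.07 + 0.01 = 0.08.
P(Outcome=cart | Channel ∈ {email, search}) = 0.08/0.66 = 0.1212.

0.1212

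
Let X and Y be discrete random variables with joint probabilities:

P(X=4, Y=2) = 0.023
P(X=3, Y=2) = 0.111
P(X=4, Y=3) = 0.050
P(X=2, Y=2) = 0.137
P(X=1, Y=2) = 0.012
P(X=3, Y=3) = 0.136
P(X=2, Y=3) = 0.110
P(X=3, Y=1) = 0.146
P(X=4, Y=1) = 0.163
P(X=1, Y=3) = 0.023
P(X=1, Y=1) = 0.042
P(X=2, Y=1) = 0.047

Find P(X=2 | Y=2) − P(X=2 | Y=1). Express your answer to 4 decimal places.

0.3660

P(Y=2) = 0.012 + 0.137 + 0.111 + 0.023 = 0.283; P(X=2 | Y=2) = 0.137/0.283 = 0.48410.
P(Y=1) = 0.042 + 0.047 + 0.146 + 0.163 = 0.398; P(X=2 | Y=1) = 0.047/0.398 = 0.11809.
Difference = 0.3660.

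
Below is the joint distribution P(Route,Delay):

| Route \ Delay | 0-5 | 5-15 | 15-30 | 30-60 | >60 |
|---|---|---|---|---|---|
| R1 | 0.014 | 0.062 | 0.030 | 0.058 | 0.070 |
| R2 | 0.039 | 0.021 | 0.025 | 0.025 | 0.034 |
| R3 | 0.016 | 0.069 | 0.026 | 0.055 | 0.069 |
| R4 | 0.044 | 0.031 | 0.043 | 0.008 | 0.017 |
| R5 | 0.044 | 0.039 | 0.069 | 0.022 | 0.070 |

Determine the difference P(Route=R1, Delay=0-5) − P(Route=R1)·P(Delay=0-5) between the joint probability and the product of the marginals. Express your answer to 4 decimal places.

P(Route=R1) = 0.014 + 0.062 + 0.030 + 0.058 + 0.070 = 0.234.
P(Delay=0-5) = 0.014 + 0.039 + 0.016 + 0.044 + 0.044 = 0.157.
P(Route=R1, Delay=0-5) − P(Route=R1)P(Delay=0-5) = 0.014 − 0.234×0.157 = -0.0227.

-0.0227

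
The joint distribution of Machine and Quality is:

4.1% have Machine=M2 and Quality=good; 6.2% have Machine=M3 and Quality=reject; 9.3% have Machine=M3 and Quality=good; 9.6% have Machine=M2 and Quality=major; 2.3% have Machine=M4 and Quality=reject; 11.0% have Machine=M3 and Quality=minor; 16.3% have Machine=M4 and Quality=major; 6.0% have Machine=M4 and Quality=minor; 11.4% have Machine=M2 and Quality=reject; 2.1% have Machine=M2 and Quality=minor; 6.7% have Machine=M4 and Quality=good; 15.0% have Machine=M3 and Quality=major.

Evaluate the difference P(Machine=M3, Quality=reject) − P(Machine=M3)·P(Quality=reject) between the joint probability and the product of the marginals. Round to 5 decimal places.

-0.02059

P(Machine=M3) = 0.093 + 0.110 + 0.150 + 0.062 = 0.415.
P(Quality=reject) = 0.114 + 0.062 + 0.023 = 0.199.
P(Machine=M3, Quality=reject) − P(Machine=M3)P(Quality=reject) = 0.062 − 0.415×0.199 = -0.02059.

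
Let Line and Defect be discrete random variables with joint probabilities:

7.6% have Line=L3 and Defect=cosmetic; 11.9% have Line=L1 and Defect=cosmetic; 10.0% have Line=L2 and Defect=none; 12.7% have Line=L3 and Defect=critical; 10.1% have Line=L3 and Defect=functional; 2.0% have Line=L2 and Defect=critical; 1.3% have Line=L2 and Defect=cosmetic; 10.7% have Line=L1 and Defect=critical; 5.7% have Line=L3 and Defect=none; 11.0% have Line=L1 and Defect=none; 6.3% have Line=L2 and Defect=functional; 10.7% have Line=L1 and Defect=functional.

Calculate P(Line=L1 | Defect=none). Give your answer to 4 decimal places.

P(Defect=none) = 0.110 + 0.100 + 0.057 = 0.267.
P(Line=L1 | Defect=none) = 0.110/0.267 = 0.4120.

0.4120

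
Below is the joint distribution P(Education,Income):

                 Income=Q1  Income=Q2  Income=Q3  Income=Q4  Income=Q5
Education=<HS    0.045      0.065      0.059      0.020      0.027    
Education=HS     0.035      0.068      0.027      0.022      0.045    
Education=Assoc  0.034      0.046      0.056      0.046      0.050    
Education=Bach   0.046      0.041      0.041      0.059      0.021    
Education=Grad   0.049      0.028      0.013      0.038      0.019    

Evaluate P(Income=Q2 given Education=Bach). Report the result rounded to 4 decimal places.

P(Education=Bach) = 0.046 + 0.041 + 0.041 + 0.059 + 0.021 = 0.208.
P(Income=Q2 | Education=Bach) = 0.041/0.208 = 0.1971.

0.1971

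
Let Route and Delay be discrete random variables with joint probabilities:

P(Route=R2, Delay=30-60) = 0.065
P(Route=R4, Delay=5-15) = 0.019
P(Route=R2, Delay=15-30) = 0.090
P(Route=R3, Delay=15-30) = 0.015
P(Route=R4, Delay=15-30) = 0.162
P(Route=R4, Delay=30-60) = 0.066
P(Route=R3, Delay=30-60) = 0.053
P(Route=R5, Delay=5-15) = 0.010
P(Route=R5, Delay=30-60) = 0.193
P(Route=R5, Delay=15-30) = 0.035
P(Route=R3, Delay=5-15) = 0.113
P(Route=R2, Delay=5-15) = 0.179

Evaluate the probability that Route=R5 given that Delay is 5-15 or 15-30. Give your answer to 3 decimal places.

0.072

P(Delay=5-15) = 0.179 + 0.113 + 0.019 + 0.010 = 0.321.
P(Delay=15-30) = 0.090 + 0.015 + 0.162 + 0.035 = 0.302.
P(Delay ∈ {5-15, 15-30}) = 0.321 + 0.302 = 0.623; P(Route=R5, Delay ∈ {5-15, 15-30}) = 0.010 + 0.035 = 0.045.
P(Route=R5 | Delay ∈ {5-15, 15-30}) = 0.045/0.623 = 0.072.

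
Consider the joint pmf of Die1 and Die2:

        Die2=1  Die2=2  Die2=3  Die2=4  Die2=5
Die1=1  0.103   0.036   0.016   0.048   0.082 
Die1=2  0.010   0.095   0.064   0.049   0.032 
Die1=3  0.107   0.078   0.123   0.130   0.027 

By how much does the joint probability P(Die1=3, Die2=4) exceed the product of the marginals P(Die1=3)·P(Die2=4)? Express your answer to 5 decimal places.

0.02445

P(Die1=3) = 0.107 + 0.078 + 0.123 + 0.130 + 0.027 = 0.465.
P(Die2=4) = 0.048 + 0.049 + 0.130 = 0.227.
P(Die1=3, Die2=4) − P(Die1=3)P(Die2=4) = 0.130 − 0.465×0.227 = 0.02445.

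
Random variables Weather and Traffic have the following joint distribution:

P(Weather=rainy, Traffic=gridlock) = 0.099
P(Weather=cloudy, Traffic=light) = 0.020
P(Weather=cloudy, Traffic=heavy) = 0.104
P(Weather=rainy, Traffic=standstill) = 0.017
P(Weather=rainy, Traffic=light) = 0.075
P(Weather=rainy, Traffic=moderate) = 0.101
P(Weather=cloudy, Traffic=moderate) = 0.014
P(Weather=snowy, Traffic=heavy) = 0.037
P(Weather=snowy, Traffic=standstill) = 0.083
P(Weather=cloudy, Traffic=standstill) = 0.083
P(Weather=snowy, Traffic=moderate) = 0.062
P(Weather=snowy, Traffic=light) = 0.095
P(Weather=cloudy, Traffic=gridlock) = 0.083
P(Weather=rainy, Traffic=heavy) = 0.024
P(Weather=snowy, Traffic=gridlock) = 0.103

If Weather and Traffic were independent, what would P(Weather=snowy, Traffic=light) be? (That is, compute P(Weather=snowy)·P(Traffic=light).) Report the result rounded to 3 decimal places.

P(Weather=snowy) = 0.095 + 0.062 + 0.037 + 0.103 + 0.083 = 0.380.
P(Traffic=light) = 0.020 + 0.075 + 0.095 = 0.190.
Product: 0.380 × 0.190 = 0.072.

0.072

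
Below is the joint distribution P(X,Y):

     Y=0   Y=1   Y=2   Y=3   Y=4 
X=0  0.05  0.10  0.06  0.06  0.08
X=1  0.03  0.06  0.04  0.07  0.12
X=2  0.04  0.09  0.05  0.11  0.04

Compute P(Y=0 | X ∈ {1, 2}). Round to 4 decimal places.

0.1077

P(X=1) = 0.03 + 0.06 + 0.04 + 0.07 + 0.12 = 0.32.
P(X=2) = 0.04 + 0.09 + 0.05 + 0.11 + 0.04 = 0.33.
P(X ∈ {1, 2}) = 0.32 + 0.33 = 0.65; P(Y=0, X ∈ {1, 2}) = 0.03 + 0.04 = 0.07.
P(Y=0 | X ∈ {1, 2}) = 0.07/0.65 = 0.1077.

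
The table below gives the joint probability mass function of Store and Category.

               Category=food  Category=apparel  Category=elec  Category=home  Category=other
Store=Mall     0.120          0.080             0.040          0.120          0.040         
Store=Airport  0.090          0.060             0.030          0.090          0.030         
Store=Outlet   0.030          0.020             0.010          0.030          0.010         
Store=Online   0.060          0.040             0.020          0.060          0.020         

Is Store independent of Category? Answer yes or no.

Every cell satisfies P(Store,Category) = P(Store)·P(Category). For instance P(Store=Mall) = 0.400, P(Category=home) = 0.300, and 0.400×0.300 = 0.120 matches the joint entry. So Store and Category are independent.

yes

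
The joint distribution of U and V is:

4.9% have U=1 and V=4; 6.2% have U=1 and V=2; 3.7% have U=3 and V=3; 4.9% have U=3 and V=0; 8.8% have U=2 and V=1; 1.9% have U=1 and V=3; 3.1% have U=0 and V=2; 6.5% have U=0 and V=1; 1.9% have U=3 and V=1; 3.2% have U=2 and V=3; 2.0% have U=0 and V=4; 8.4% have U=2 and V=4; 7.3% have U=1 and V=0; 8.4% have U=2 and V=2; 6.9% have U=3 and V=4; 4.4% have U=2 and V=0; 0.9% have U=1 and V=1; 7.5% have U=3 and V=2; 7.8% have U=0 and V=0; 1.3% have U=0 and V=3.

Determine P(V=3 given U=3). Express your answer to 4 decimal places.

0.1486

P(U=3) = 0.049 + 0.019 + 0.075 + 0.037 + 0.069 = 0.249.
P(V=3 | U=3) = 0.037/0.249 = 0.1486.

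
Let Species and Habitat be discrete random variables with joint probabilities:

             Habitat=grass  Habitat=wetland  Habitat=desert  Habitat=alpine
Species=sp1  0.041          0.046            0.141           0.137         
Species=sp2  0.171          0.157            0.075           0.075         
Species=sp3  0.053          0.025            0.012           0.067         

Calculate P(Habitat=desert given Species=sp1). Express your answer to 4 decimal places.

P(Species=sp1) = 0.041 + 0.046 + 0.141 + 0.137 = 0.365.
P(Habitat=desert | Species=sp1) = 0.141/0.365 = 0.3863.

0.3863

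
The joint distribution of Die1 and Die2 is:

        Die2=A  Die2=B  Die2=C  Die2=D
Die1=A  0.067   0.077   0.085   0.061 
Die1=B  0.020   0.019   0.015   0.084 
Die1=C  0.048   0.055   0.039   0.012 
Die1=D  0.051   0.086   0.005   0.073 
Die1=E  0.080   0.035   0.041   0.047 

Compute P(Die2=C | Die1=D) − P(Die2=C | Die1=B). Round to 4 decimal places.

-0.0854

P(Die1=D) = 0.051 + 0.086 + 0.005 + 0.073 = 0.215; P(Die2=C | Die1=D) = 0.005/0.215 = 0.02326.
P(Die1=B) = 0.020 + 0.019 + 0.015 + 0.084 = 0.138; P(Die2=C | Die1=B) = 0.015/0.138 = 0.10870.
Difference = -0.0854.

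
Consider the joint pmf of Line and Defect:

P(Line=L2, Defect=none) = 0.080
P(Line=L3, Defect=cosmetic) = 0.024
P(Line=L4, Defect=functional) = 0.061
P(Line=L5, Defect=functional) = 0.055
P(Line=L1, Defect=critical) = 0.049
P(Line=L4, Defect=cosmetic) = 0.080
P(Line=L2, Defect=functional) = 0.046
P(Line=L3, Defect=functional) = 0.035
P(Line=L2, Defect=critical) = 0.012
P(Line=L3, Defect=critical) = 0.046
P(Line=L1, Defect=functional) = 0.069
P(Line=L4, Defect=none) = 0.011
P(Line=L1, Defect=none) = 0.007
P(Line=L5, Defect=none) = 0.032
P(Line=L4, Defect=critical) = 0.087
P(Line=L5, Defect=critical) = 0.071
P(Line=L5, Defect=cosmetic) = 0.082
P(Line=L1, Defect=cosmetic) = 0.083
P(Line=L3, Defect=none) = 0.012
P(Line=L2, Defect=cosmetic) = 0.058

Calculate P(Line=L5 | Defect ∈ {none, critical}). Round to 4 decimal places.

P(Defect=none) = 0.007 + 0.080 + 0.012 + 0.011 + 0.032 = 0.142.
P(Defect=critical) = 0.049 + 0.012 + 0.046 + 0.087 + 0.071 = 0.265.
P(Defect ∈ {none, critical}) = 0.142 + 0.265 = 0.407; P(Line=L5, Defect ∈ {none, critical}) = 0.032 + 0.071 = 0.103.
P(Line=L5 | Defect ∈ {none, critical}) = 0.103/0.407 = 0.2531.

0.2531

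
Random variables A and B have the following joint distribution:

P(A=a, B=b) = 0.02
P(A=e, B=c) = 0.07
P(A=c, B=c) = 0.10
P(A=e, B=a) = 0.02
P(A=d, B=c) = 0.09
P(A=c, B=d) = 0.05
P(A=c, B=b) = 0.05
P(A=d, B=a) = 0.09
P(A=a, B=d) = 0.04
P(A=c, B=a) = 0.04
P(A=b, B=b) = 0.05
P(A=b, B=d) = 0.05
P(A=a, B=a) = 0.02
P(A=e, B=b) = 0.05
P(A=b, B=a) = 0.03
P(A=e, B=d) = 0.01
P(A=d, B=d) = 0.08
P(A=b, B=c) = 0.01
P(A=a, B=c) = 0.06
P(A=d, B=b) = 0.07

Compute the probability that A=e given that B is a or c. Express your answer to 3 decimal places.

0.170

P(B=a) = 0.02 + 0.03 + 0.04 + 0.09 + 0.02 = 0.20.
P(B=c) = 0.06 + 0.01 + 0.10 + 0.09 + 0.07 = 0.33.
P(B ∈ {a, c}) = 0.20 + 0.33 = 0.53; P(A=e, B ∈ {a, c}) = 0.02 + 0.07 = 0.09.
P(A=e | B ∈ {a, c}) = 0.09/0.53 = 0.170.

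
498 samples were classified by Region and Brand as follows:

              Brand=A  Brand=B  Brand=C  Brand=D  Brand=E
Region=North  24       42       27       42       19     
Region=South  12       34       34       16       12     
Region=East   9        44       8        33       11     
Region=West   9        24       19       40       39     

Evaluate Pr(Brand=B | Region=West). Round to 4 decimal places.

Total with Region=West: 9 + 24 + 19 + 40 + 39 = 131.
P(Brand=B | Region=West) = 24/131 = 0.1832.

0.1832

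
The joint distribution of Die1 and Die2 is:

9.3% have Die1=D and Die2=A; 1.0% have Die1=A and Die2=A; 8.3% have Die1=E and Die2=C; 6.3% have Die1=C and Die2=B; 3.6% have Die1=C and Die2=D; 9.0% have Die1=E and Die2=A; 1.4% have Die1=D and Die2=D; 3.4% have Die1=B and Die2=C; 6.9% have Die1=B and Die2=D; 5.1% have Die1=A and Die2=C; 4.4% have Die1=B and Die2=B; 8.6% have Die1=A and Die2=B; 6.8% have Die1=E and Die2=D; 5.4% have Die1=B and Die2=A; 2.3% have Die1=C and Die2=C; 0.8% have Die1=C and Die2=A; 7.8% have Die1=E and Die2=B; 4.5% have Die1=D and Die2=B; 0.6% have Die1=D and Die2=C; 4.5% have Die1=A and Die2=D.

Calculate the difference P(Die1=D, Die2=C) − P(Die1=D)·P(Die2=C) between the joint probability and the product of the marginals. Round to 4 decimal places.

-0.0251

P(Die1=D) = 0.093 + 0.045 + 0.006 + 0.014 = 0.158.
P(Die2=C) = 0.051 + 0.034 + 0.023 + 0.006 + 0.083 = 0.197.
P(Die1=D, Die2=C) − P(Die1=D)P(Die2=C) = 0.006 − 0.158×0.197 = -0.0251.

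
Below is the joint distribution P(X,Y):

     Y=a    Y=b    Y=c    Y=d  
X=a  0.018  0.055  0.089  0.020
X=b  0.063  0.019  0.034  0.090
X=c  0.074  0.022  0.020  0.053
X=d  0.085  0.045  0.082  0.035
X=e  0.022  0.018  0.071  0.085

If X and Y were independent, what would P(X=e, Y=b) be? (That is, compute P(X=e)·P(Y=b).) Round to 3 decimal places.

0.031

P(X=e) = 0.022 + 0.018 + 0.071 + 0.085 = 0.196.
P(Y=b) = 0.055 + 0.019 + 0.022 + 0.045 + 0.018 = 0.159.
Product: 0.196 × 0.159 = 0.031.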